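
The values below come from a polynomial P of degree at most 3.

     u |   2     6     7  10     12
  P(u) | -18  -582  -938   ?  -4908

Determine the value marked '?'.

-2810

The 4 known points determine the degree-3 polynomial uniquely.
Write P(u) = au^3 + bu^2 + cu + d. Substituting each data point gives a linear system:
  8a + 4b + 2c + d = -18
  216a + 36b + 6c + d = -582
  343a + 49b + 7c + d = -938
  1728a + 144b + 12c + d = -4908
Solving the system yields a = -3, b = 2, c = -1, d = 0.
So P(u) = -3u^3 + 2u^2 - u.
Then P(10) = -2810.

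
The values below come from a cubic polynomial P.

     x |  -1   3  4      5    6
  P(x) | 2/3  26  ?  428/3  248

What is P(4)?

212/3

The 4 known points determine the degree-3 polynomial uniquely.
Write P(x) = ax^3 + bx^2 + cx + d. Substituting each data point gives a linear system:
  -a + b - c + d = 2/3
  27a + 9b + 3c + d = 26
  125a + 25b + 5c + d = 428/3
  216a + 36b + 6c + d = 248
Solving the system yields a = 1, b = 5/3, c = -4, d = -4.
So P(x) = x^3 + (5/3)x^2 - 4x - 4.
Then P(4) = 212/3.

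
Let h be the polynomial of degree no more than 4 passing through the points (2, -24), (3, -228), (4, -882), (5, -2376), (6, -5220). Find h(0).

-6

Write h(u) = au^4 + bu^3 + cu^2 + du + e. Substituting each data point gives a linear system:
  16a + 8b + 4c + 2d + e = -24
  81a + 27b + 9c + 3d + e = -228
  256a + 64b + 16c + 4d + e = -882
  625a + 125b + 25c + 5d + e = -2376
  1296a + 216b + 36c + 6d + e = -5220
Solving the system yields a = -5, b = 5, c = 5, d = 1, e = -6.
So h(u) = -5u^4 + 5u^3 + 5u^2 + u - 6.
Then h(0) = -6.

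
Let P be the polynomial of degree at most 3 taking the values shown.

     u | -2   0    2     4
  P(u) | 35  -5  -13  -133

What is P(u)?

Write P(u) = au^3 + bu^2 + cu + d. Substituting each data point gives a linear system:
  -8a + 4b - 2c + d = 35
  d = -5
  8a + 4b + 2c + d = -13
  64a + 16b + 4c + d = -133
Solving the system yields a = -3, b = 4, c = 0, d = -5.
So P(u) = -3u^3 + 4u^2 - 5.
Check: P(0) = -5. ✓

P(u) = -3u^3 + 4u^2 - 5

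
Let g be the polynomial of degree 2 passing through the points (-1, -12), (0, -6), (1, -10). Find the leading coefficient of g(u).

Write g(u) = au^2 + bu + c. Substituting each data point gives a linear system:
  a - b + c = -12
  c = -6
  a + b + c = -10
Solving the system yields a = -5, b = 1, c = -6.
So g(u) = -5u^2 + u - 6.
The leading coefficient is -5.

-5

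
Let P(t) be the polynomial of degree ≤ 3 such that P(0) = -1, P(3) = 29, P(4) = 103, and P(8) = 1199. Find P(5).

239

Using the Lagrange interpolation formula with nodes 0, 3, 4, 8:
  L_0(t) = (t - 3)(t - 4)(t - 8) / -96
  L_1(t) = t(t - 4)(t - 8) / 15
  L_2(t) = t(t - 3)(t - 8) / -16
  L_3(t) = t(t - 3)(t - 4) / 160
Then P(t) = -1·L_0(t) + 29·L_1(t) + 103·L_2(t) + 1199·L_3(t).
Expanding and collecting terms gives P(t) = 3t^3 - 5t^2 - 2t - 1.
Evaluating at t = 5: P(5) = 239.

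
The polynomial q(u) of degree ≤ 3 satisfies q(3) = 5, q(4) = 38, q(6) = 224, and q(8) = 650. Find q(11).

Write q(u) = au^3 + bu^2 + cu + d. Substituting each data point gives a linear system:
  27a + 9b + 3c + d = 5
  64a + 16b + 4c + d = 38
  216a + 36b + 6c + d = 224
  512a + 64b + 8c + d = 650
Solving the system yields a = 2, b = -6, c = 1, d = 2.
So q(u) = 2u^3 - 6u^2 + u + 2.
Then q(11) = 1949.

1949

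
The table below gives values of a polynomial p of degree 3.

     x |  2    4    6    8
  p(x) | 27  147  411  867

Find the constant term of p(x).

Write p(x) = ax^3 + bx^2 + cx + d. Substituting each data point gives a linear system:
  8a + 4b + 2c + d = 27
  64a + 16b + 4c + d = 147
  216a + 36b + 6c + d = 411
  512a + 64b + 8c + d = 867
Solving the system yields a = 1, b = 6, c = -4, d = 3.
So p(x) = x³ + 6x² - 4x + 3.
The constant term is 3.

3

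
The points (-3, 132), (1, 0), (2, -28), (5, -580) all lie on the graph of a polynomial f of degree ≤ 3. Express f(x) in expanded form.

Write f(x) = ax^3 + bx^2 + cx + d. Substituting each data point gives a linear system:
  -27a + 9b - 3c + d = 132
  a + b + c + d = 0
  8a + 4b + 2c + d = -28
  125a + 25b + 5c + d = -580
Solving the system yields a = -5, b = 1, c = 4, d = 0.
So f(x) = -5x^3 + x^2 + 4x.
Check: f(5) = -580. ✓

f(x) = -5x^3 + x^2 + 4x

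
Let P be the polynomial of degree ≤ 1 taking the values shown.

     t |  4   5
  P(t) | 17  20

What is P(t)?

Write P(t) = at + b. Substituting each data point gives a linear system:
  4a + b = 17
  5a + b = 20
Solving the system yields a = 3, b = 5.
So P(t) = 3t + 5.
Check: P(5) = 20. ✓

P(t) = 3t + 5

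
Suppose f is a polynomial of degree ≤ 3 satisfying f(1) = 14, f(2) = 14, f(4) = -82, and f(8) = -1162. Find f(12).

-4386

Write f(x) = ax^3 + bx^2 + cx + d. Substituting each data point gives a linear system:
  a + b + c + d = 14
  8a + 4b + 2c + d = 14
  64a + 16b + 4c + d = -82
  512a + 64b + 8c + d = -1162
Solving the system yields a = -3, b = 5, c = 6, d = 6.
So f(x) = -3x^3 + 5x^2 + 6x + 6.
Then f(12) = -4386.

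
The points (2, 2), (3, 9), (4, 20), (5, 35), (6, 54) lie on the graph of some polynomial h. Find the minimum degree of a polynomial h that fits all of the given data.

Forward differences of the values at s = 2, 3, 4, 5, 6:
  h  : 2  9  20  35  54
  Δ  : 7  11  15  19
  Δ^2: 4  4  4
  Δ^3: 0  0
  Δ^4: 0
The second differences are constant (4) and nonzero, while all higher differences vanish, so the minimal degree is 2.

2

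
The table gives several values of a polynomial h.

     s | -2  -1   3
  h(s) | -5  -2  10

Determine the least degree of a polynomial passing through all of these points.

Divided differences on the nodes -2, -1, 3:
  order 0: -5  -2  10
  order 1: 3  3
  order 2: 0
The order-1 divided differences are all 3 (nonzero) and every higher order vanishes, so the data lies on a polynomial of degree exactly 1.

1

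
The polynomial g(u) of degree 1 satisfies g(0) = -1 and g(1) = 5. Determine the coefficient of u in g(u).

6

Write g(u) = au + b. Substituting each data point gives a linear system:
  b = -1
  a + b = 5
Solving the system yields a = 6, b = -1.
So g(u) = 6u - 1.
The leading coefficient is 6.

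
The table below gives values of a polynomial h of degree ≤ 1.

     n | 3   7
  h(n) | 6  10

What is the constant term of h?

3

Write h(n) = an + b. Substituting each data point gives a linear system:
  3a + b = 6
  7a + b = 10
Solving the system yields a = 1, b = 3.
So h(n) = n + 3.
The constant term is 3.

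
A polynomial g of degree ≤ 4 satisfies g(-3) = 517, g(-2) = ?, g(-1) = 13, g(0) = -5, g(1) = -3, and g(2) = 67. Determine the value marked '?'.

The 5 known points determine the degree-4 polynomial uniquely.
Write g(s) = as^4 + bs^3 + cs^2 + ds + e. Substituting each data point gives a linear system:
  81a - 27b + 9c - 3d + e = 517
  a - b + c - d + e = 13
  e = -5
  a + b + c + d + e = -3
  16a + 8b + 4c + 2d + e = 67
Solving the system yields a = 5, b = -2, c = 5, d = -6, e = -5.
So g(s) = 5s^4 - 2s^3 + 5s^2 - 6s - 5.
Then g(-2) = 123.

123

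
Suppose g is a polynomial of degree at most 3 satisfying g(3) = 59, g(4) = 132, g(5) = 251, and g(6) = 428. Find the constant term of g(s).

-4

Write g(s) = as^3 + bs^2 + cs + d. Substituting each data point gives a linear system:
  27a + 9b + 3c + d = 59
  64a + 16b + 4c + d = 132
  125a + 25b + 5c + d = 251
  216a + 36b + 6c + d = 428
Solving the system yields a = 2, b = -1, c = 6, d = -4.
So g(s) = 2s³ - s² + 6s - 4.
The constant term is -4.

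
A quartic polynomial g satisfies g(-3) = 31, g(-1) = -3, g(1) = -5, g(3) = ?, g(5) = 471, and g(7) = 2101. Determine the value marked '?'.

On equispaced nodes a degree-4 polynomial has vanishing fifth forward difference, so
  - g(-3) + 5·g(-1) - 10·g(1) + 10·g(3) - 5·g(5) + g(7) = 0.
Substituting the known values and solving for g(3):
  10·g(3) = 250
  g(3) = 25.

25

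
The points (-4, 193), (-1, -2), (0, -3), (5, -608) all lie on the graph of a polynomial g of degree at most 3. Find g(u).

Write g(u) = au^3 + bu^2 + cu + d. Substituting each data point gives a linear system:
  -64a + 16b - 4c + d = 193
  -a + b - c + d = -2
  d = -3
  125a + 25b + 5c + d = -608
Solving the system yields a = -4, b = -4, c = -1, d = -3.
So g(u) = -4u^3 - 4u^2 - u - 3.
Check: g(-4) = 193. ✓

g(u) = -4u^3 - 4u^2 - u - 3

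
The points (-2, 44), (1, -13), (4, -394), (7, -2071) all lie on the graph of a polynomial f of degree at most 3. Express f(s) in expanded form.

f(s) = -6s^3 - s - 6

Using the Lagrange interpolation formula with nodes -2, 1, 4, 7:
  L_0(s) = (s - 1)(s - 4)(s - 7) / -162
  L_1(s) = (s + 2)(s - 4)(s - 7) / 54
  L_2(s) = (s + 2)(s - 1)(s - 7) / -54
  L_3(s) = (s + 2)(s - 1)(s - 4) / 162
Then f(s) = 44·L_0(s) - 13·L_1(s) - 394·L_2(s) - 2071·L_3(s).
Expanding and collecting terms gives f(s) = -6s³ - s - 6.
Check: f(4) = -394. ✓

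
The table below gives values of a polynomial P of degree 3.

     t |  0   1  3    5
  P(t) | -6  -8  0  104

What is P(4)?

Using the Lagrange interpolation formula with nodes 0, 1, 3, 5:
  L_0(t) = (t - 1)(t - 3)(t - 5) / -15
  L_1(t) = t(t - 3)(t - 5) / 8
  L_2(t) = t(t - 1)(t - 5) / -12
  L_3(t) = t(t - 1)(t - 3) / 40
Then P(t) = -6·L_0(t) - 8·L_1(t) + 0·L_2(t) + 104·L_3(t).
Expanding and collecting terms gives P(t) = 2t^3 - 6t^2 + 2t - 6.
Evaluating at t = 4: P(4) = 34.

34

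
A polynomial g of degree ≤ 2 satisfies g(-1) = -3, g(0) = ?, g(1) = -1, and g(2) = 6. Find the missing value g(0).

-4

On equispaced nodes a degree-2 polynomial has vanishing third forward difference, so
  - g(-1) + 3·g(0) - 3·g(1) + g(2) = 0.
Substituting the known values and solving for g(0):
  3·g(0) = -12
  g(0) = -4.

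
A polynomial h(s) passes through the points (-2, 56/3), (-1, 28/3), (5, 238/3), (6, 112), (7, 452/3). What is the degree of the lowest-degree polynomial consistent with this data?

2

Divided differences on the nodes -2, -1, 5, 6, 7:
  order 0: 56/3  28/3  238/3  112  452/3
  order 1: -28/3  35/3  98/3  116/3
  order 2: 3  3  3
  order 3: 0  0
  order 4: 0
The order-2 divided differences are all 3 (nonzero) and every higher order vanishes, so the data lies on a polynomial of degree exactly 2.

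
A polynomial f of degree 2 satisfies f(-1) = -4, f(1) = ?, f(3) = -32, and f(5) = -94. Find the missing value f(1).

-2

On equispaced nodes a degree-2 polynomial has vanishing third forward difference, so
  - f(-1) + 3·f(1) - 3·f(3) + f(5) = 0.
Substituting the known values and solving for f(1):
  3·f(1) = -6
  f(1) = -2.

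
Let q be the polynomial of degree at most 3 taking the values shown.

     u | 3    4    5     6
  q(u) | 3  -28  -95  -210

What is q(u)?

Using the Lagrange interpolation formula with nodes 3, 4, 5, 6:
  L_0(u) = (u - 4)(u - 5)(u - 6) / -6
  L_1(u) = (u - 3)(u - 5)(u - 6) / 2
  L_2(u) = (u - 3)(u - 4)(u - 6) / -2
  L_3(u) = (u - 3)(u - 4)(u - 5) / 6
Then q(u) = 3·L_0(u) - 28·L_1(u) - 95·L_2(u) - 210·L_3(u).
Expanding and collecting terms gives q(u) = -2u^3 + 6u^2 + u.
Check: q(6) = -210. ✓

q(u) = -2u^3 + 6u^2 + u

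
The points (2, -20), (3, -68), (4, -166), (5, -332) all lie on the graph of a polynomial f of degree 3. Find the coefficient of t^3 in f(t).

-3

Write f(t) = at^3 + bt^2 + ct + d. Substituting each data point gives a linear system:
  8a + 4b + 2c + d = -20
  27a + 9b + 3c + d = -68
  64a + 16b + 4c + d = -166
  125a + 25b + 5c + d = -332
Solving the system yields a = -3, b = 2, c = -1, d = -2.
So f(t) = -3t^3 + 2t^2 - t - 2.
The leading coefficient is -3.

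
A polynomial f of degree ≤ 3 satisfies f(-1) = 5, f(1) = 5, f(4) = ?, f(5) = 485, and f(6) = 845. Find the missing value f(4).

The 4 known points determine the degree-3 polynomial uniquely.
Write f(u) = au^3 + bu^2 + cu + d. Substituting each data point gives a linear system:
  -a + b - c + d = 5
  a + b + c + d = 5
  125a + 25b + 5c + d = 485
  216a + 36b + 6c + d = 845
Solving the system yields a = 4, b = 0, c = -4, d = 5.
So f(u) = 4u^3 - 4u + 5.
Then f(4) = 245.

245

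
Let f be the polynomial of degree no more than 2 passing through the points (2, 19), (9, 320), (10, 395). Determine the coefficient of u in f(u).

-1

Write f(u) = au^2 + bu + c. Substituting each data point gives a linear system:
  4a + 2b + c = 19
  81a + 9b + c = 320
  100a + 10b + c = 395
Solving the system yields a = 4, b = -1, c = 5.
So f(u) = 4u^2 - u + 5.
The coefficient of u is -1.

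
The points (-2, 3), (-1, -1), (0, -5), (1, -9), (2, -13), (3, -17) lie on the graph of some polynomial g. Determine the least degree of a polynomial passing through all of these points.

Forward differences of the values at u = -2, -1, 0, 1, 2, 3:
  g  : 3  -1  -5  -9  -13  -17
  Δ  : -4  -4  -4  -4  -4
  Δ^2: 0  0  0  0
  Δ^3: 0  0  0
  Δ^4: 0  0
  Δ^5: 0
The first differences are constant (-4) and nonzero, while all higher differences vanish, so the minimal degree is 1.

1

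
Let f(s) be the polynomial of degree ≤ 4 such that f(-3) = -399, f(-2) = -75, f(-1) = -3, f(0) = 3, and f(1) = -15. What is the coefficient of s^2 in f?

Write f(s) = as^4 + bs^3 + cs^2 + ds + e. Substituting each data point gives a linear system:
  81a - 27b + 9c - 3d + e = -399
  16a - 8b + 4c - 2d + e = -75
  a - b + c - d + e = -3
  e = 3
  a + b + c + d + e = -15
Solving the system yields a = -6, b = -5, c = -6, d = -1, e = 3.
So f(s) = -6s^4 - 5s^3 - 6s^2 - s + 3.
The coefficient of s^2 is -6.

-6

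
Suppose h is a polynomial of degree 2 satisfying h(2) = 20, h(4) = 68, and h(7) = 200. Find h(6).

148

Write h(s) = as^2 + bs + c. Substituting each data point gives a linear system:
  4a + 2b + c = 20
  16a + 4b + c = 68
  49a + 7b + c = 200
Solving the system yields a = 4, b = 0, c = 4.
So h(s) = 4s^2 + 4.
Then h(6) = 148.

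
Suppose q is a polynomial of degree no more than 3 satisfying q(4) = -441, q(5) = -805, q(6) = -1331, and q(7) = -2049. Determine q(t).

Write q(t) = at^3 + bt^2 + ct + d. Substituting each data point gives a linear system:
  64a + 16b + 4c + d = -441
  125a + 25b + 5c + d = -805
  216a + 36b + 6c + d = -1331
  343a + 49b + 7c + d = -2049
Solving the system yields a = -5, b = -6, c = -5, d = -5.
So q(t) = -5t^3 - 6t^2 - 5t - 5.
Check: q(7) = -2049. ✓

q(t) = -5t^3 - 6t^2 - 5t - 5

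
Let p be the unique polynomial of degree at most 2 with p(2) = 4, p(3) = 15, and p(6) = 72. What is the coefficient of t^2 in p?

Write p(t) = at^2 + bt + c. Substituting each data point gives a linear system:
  4a + 2b + c = 4
  9a + 3b + c = 15
  36a + 6b + c = 72
Solving the system yields a = 2, b = 1, c = -6.
So p(t) = 2t^2 + t - 6.
The leading coefficient is 2.

2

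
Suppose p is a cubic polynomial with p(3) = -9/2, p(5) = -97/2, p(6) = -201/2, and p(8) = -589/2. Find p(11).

-1801/2

Using the Lagrange interpolation formula with nodes 3, 5, 6, 8:
  L_0(x) = (x - 5)(x - 6)(x - 8) / -30
  L_1(x) = (x - 3)(x - 6)(x - 8) / 6
  L_2(x) = (x - 3)(x - 5)(x - 8) / -6
  L_3(x) = (x - 3)(x - 5)(x - 6) / 30
Then p(x) = -9/2·L_0(x) - 97/2·L_1(x) - 201/2·L_2(x) - 589/2·L_3(x).
Expanding and collecting terms gives p(x) = -x^3 + 4x^2 - 5x + 3/2.
Evaluating at x = 11: p(11) = -1801/2.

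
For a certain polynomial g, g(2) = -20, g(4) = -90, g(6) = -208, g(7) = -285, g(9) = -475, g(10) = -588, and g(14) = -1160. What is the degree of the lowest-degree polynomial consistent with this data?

Divided differences on the nodes 2, 4, 6, 7, 9, 10, 14:
  order 0: -20  -90  -208  -285  -475  -588  -1160
  order 1: -35  -59  -77  -95  -113  -143
  order 2: -6  -6  -6  -6  -6
  order 3: 0  0  0  0
  order 4: 0  0  0
  order 5: 0  0
  order 6: 0
The order-2 divided differences are all -6 (nonzero) and every higher order vanishes, so the data lies on a polynomial of degree exactly 2.

2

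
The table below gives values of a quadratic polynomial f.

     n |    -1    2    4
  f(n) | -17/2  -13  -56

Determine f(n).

f(n) = -4n^2 + (5/2)n - 2

Write f(n) = an^2 + bn + c. Substituting each data point gives a linear system:
  a - b + c = -17/2
  4a + 2b + c = -13
  16a + 4b + c = -56
Solving the system yields a = -4, b = 5/2, c = -2.
So f(n) = -4n^2 + (5/2)n - 2.
Check: f(4) = -56. ✓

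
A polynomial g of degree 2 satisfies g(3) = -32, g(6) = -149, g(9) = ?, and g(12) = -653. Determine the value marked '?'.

The 3 known points determine the degree-2 polynomial uniquely.
Write g(s) = as^2 + bs + c. Substituting each data point gives a linear system:
  9a + 3b + c = -32
  36a + 6b + c = -149
  144a + 12b + c = -653
Solving the system yields a = -5, b = 6, c = -5.
So g(s) = -5s² + 6s - 5.
Then g(9) = -356.

-356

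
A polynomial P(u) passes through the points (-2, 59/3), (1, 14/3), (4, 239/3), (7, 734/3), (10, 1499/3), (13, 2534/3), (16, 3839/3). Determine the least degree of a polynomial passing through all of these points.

2

Forward differences of the values at u = -2, 1, 4, 7, 10, 13, 16:
  P  : 59/3  14/3  239/3  734/3  1499/3  2534/3  3839/3
  Δ  : -15  75  165  255  345  435
  Δ^2: 90  90  90  90  90
  Δ^3: 0  0  0  0
  Δ^4: 0  0  0
  Δ^5: 0  0
  Δ^6: 0
The second differences are constant (90) and nonzero, while all higher differences vanish, so the minimal degree is 2.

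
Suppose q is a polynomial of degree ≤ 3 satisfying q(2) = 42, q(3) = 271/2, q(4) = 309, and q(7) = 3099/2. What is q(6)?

992

Write q(t) = at^3 + bt^2 + ct + d. Substituting each data point gives a linear system:
  8a + 4b + 2c + d = 42
  27a + 9b + 3c + d = 271/2
  64a + 16b + 4c + d = 309
  343a + 49b + 7c + d = 3099/2
Solving the system yields a = 4, b = 4, c = -5/2, d = -1.
So q(t) = 4t³ + 4t² - (5/2)t - 1.
Then q(6) = 992.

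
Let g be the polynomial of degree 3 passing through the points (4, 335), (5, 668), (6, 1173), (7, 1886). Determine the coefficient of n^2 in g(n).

Write g(n) = an^3 + bn^2 + cn + d. Substituting each data point gives a linear system:
  64a + 16b + 4c + d = 335
  125a + 25b + 5c + d = 668
  216a + 36b + 6c + d = 1173
  343a + 49b + 7c + d = 1886
Solving the system yields a = 6, b = -4, c = 3, d = 3.
So g(n) = 6n^3 - 4n^2 + 3n + 3.
The coefficient of n^2 is -4.

-4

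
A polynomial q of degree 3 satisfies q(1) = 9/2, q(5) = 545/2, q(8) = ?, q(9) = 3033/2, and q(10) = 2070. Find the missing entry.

1072

The 4 known points determine the degree-3 polynomial uniquely.
Write q(u) = au^3 + bu^2 + cu + d. Substituting each data point gives a linear system:
  a + b + c + d = 9/2
  125a + 25b + 5c + d = 545/2
  729a + 81b + 9c + d = 3033/2
  1000a + 100b + 10c + d = 2070
Solving the system yields a = 2, b = 1/2, c = 2, d = 0.
So q(u) = 2u³ + (1/2)u² + 2u.
Then q(8) = 1072.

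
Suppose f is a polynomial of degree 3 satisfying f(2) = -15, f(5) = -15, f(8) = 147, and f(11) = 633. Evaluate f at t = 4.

Write f(t) = at^3 + bt^2 + ct + d. Substituting each data point gives a linear system:
  8a + 4b + 2c + d = -15
  125a + 25b + 5c + d = -15
  512a + 64b + 8c + d = 147
  1331a + 121b + 11c + d = 633
Solving the system yields a = 1, b = -6, c = 3, d = -5.
So f(t) = t³ - 6t² + 3t - 5.
Then f(4) = -25.

-25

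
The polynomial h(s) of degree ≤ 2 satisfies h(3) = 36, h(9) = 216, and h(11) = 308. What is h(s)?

h(s) = 2s^2 + 6s

Write h(s) = as^2 + bs + c. Substituting each data point gives a linear system:
  9a + 3b + c = 36
  81a + 9b + c = 216
  121a + 11b + c = 308
Solving the system yields a = 2, b = 6, c = 0.
So h(s) = 2s^2 + 6s.
Check: h(11) = 308. ✓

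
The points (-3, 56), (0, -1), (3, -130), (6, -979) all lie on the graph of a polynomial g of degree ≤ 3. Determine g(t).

Write g(t) = at^3 + bt^2 + ct + d. Substituting each data point gives a linear system:
  -27a + 9b - 3c + d = 56
  d = -1
  27a + 9b + 3c + d = -130
  216a + 36b + 6c + d = -979
Solving the system yields a = -4, b = -4, c = 5, d = -1.
So g(t) = -4t^3 - 4t^2 + 5t - 1.
Check: g(0) = -1. ✓

g(t) = -4t^3 - 4t^2 + 5t - 1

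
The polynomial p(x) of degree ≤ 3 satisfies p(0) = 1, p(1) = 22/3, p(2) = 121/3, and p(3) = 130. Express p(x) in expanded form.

p(x) = 5x^3 - (5/3)x^2 + 3x + 1

Using the Lagrange interpolation formula with nodes 0, 1, 2, 3:
  L_0(x) = (x - 1)(x - 2)(x - 3) / -6
  L_1(x) = x(x - 2)(x - 3) / 2
  L_2(x) = x(x - 1)(x - 3) / -2
  L_3(x) = x(x - 1)(x - 2) / 6
Then p(x) = 1·L_0(x) + 22/3·L_1(x) + 121/3·L_2(x) + 130·L_3(x).
Expanding and collecting terms gives p(x) = 5x^3 - (5/3)x^2 + 3x + 1.
Check: p(0) = 1. ✓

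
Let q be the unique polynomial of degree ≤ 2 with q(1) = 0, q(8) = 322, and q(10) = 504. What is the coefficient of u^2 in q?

Write q(u) = au^2 + bu + c. Substituting each data point gives a linear system:
  a + b + c = 0
  64a + 8b + c = 322
  100a + 10b + c = 504
Solving the system yields a = 5, b = 1, c = -6.
So q(u) = 5u^2 + u - 6.
The leading coefficient is 5.

5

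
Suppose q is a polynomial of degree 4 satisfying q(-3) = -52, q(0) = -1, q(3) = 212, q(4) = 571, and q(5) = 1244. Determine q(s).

q(s) = s^4 + 5s^3 - s - 1

Write q(s) = as^4 + bs^3 + cs^2 + ds + e. Substituting each data point gives a linear system:
  81a - 27b + 9c - 3d + e = -52
  e = -1
  81a + 27b + 9c + 3d + e = 212
  256a + 64b + 16c + 4d + e = 571
  625a + 125b + 25c + 5d + e = 1244
Solving the system yields a = 1, b = 5, c = 0, d = -1, e = -1.
So q(s) = s⁴ + 5s³ - s - 1.
Check: q(4) = 571. ✓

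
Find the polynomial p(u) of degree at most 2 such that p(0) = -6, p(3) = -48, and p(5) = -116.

p(u) = -4u^2 - 2u - 6

Write p(u) = au^2 + bu + c. Substituting each data point gives a linear system:
  c = -6
  9a + 3b + c = -48
  25a + 5b + c = -116
Solving the system yields a = -4, b = -2, c = -6.
So p(u) = -4u² - 2u - 6.
Check: p(5) = -116. ✓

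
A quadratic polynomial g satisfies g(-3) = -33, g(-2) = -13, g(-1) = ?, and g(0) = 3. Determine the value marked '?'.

On equispaced nodes a degree-2 polynomial has vanishing third forward difference, so
  - g(-3) + 3·g(-2) - 3·g(-1) + g(0) = 0.
Substituting the known values and solving for g(-1):
  -3·g(-1) = 3
  g(-1) = -1.

-1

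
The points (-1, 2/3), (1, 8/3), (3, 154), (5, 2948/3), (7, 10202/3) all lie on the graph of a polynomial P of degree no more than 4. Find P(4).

Forward differences of the values at s = -1, 1, 3, 5, 7:
  P  : 2/3  8/3  154  2948/3  10202/3
  Δ  : 2  454/3  2486/3  2418
  Δ^2: 448/3  2032/3  4768/3
  Δ^3: 528  912
  Δ^4: 384
The fourth differences are constant, confirming degree 4.
Interpolating (Newton forward form) and evaluating at s = 4 gives P(4) = 1307/3.

1307/3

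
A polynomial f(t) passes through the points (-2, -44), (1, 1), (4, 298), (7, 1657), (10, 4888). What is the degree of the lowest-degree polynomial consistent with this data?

Forward differences of the values at t = -2, 1, 4, 7, 10:
  f  : -44  1  298  1657  4888
  Δ  : 45  297  1359  3231
  Δ^2: 252  1062  1872
  Δ^3: 810  810
  Δ^4: 0
The third differences are constant (810) and nonzero, while all higher differences vanish, so the minimal degree is 3.

3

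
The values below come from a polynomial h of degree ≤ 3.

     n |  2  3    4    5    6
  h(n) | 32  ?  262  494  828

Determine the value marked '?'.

The 4 known points determine the degree-3 polynomial uniquely.
Write h(n) = an^3 + bn^2 + cn + d. Substituting each data point gives a linear system:
  8a + 4b + 2c + d = 32
  64a + 16b + 4c + d = 262
  125a + 25b + 5c + d = 494
  216a + 36b + 6c + d = 828
Solving the system yields a = 3, b = 6, c = -5, d = -6.
So h(n) = 3n^3 + 6n^2 - 5n - 6.
Then h(3) = 114.

114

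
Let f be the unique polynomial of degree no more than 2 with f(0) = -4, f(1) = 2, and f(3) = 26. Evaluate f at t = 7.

122

Using the Lagrange interpolation formula with nodes 0, 1, 3:
  L_0(t) = (t - 1)(t - 3) / 3
  L_1(t) = t(t - 3) / -2
  L_2(t) = t(t - 1) / 6
Then f(t) = -4·L_0(t) + 2·L_1(t) + 26·L_2(t).
Expanding and collecting terms gives f(t) = 2t² + 4t - 4.
Evaluating at t = 7: f(7) = 122.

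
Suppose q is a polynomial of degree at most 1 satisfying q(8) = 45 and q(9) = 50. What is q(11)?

60

Using the Lagrange interpolation formula with nodes 8, 9:
  L_0(n) = (n - 9) / -1
  L_1(n) = (n - 8) / 1
Then q(n) = 45·L_0(n) + 50·L_1(n).
Expanding and collecting terms gives q(n) = 5n + 5.
Evaluating at n = 11: q(11) = 60.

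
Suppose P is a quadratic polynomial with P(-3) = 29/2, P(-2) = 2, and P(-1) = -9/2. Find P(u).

P(u) = 3u^2 + (5/2)u - 5

Write P(u) = au^2 + bu + c. Substituting each data point gives a linear system:
  9a - 3b + c = 29/2
  4a - 2b + c = 2
  a - b + c = -9/2
Solving the system yields a = 3, b = 5/2, c = -5.
So P(u) = 3u² + (5/2)u - 5.
Check: P(-1) = -9/2. ✓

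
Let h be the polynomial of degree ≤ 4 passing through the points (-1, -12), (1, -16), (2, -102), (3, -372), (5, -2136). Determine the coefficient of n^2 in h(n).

-6

Write h(n) = an^4 + bn^3 + cn^2 + dn + e. Substituting each data point gives a linear system:
  a - b + c - d + e = -12
  a + b + c + d + e = -16
  16a + 8b + 4c + 2d + e = -102
  81a + 27b + 9c + 3d + e = -372
  625a + 125b + 25c + 5d + e = -2136
Solving the system yields a = -2, b = -6, c = -6, d = 4, e = -6.
So h(n) = -2n⁴ - 6n³ - 6n² + 4n - 6.
The coefficient of n^2 is -6.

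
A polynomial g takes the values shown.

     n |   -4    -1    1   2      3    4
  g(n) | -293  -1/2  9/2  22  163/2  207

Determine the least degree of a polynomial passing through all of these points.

3

Divided differences on the nodes -4, -1, 1, 2, 3, 4:
  order 0: -293  -1/2  9/2  22  163/2  207
  order 1: 195/2  5/2  35/2  119/2  251/2
  order 2: -19  5  21  33
  order 3: 4  4  4
  order 4: 0  0
  order 5: 0
The order-3 divided differences are all 4 (nonzero) and every higher order vanishes, so the data lies on a polynomial of degree exactly 3.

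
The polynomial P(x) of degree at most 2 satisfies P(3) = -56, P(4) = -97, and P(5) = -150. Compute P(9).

-482

Using the Lagrange interpolation formula with nodes 3, 4, 5:
  L_0(x) = (x - 4)(x - 5) / 2
  L_1(x) = (x - 3)(x - 5) / -1
  L_2(x) = (x - 3)(x - 4) / 2
Then P(x) = -56·L_0(x) - 97·L_1(x) - 150·L_2(x).
Expanding and collecting terms gives P(x) = -6x² + x - 5.
Evaluating at x = 9: P(9) = -482.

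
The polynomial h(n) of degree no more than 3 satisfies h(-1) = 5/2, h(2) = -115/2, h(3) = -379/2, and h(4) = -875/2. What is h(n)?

Using the Lagrange interpolation formula with nodes -1, 2, 3, 4:
  L_0(n) = (n - 2)(n - 3)(n - 4) / -60
  L_1(n) = (n + 1)(n - 3)(n - 4) / 6
  L_2(n) = (n + 1)(n - 2)(n - 4) / -4
  L_3(n) = (n + 1)(n - 2)(n - 3) / 10
Then h(n) = 5/2·L_0(n) - 115/2·L_1(n) - 379/2·L_2(n) - 875/2·L_3(n).
Expanding and collecting terms gives h(n) = -6n³ - 4n² + 2n + 5/2.
Check: h(3) = -379/2. ✓

h(n) = -6n^3 - 4n^2 + 2n + 5/2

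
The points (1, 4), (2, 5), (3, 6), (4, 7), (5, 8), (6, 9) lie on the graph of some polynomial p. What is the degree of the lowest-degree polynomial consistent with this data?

1

Forward differences of the values at n = 1, 2, 3, 4, 5, 6:
  p  : 4  5  6  7  8  9
  Δ  : 1  1  1  1  1
  Δ^2: 0  0  0  0
  Δ^3: 0  0  0
  Δ^4: 0  0
  Δ^5: 0
The first differences are constant (1) and nonzero, while all higher differences vanish, so the minimal degree is 1.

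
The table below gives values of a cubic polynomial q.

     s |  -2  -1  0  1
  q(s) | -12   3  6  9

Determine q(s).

Write q(s) = as^3 + bs^2 + cs + d. Substituting each data point gives a linear system:
  -8a + 4b - 2c + d = -12
  -a + b - c + d = 3
  d = 6
  a + b + c + d = 9
Solving the system yields a = 2, b = 0, c = 1, d = 6.
So q(s) = 2s^3 + s + 6.
Check: q(1) = 9. ✓

q(s) = 2s^3 + s + 6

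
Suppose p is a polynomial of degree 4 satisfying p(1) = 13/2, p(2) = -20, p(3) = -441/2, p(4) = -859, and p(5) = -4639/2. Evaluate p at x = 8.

Forward differences of the values at x = 1, 2, 3, 4, 5:
  p  : 13/2  -20  -441/2  -859  -4639/2
  Δ  : -53/2  -401/2  -1277/2  -2921/2
  Δ^2: -174  -438  -822
  Δ^3: -264  -384
  Δ^4: -120
The fourth differences are constant, confirming degree 4.
Interpolating (Newton forward form) and evaluating at x = 8 gives p(8) = -17273.

-17273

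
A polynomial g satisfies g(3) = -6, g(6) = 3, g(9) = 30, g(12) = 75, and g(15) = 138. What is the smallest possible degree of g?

Forward differences of the values at t = 3, 6, 9, 12, 15:
  g  : -6  3  30  75  138
  Δ  : 9  27  45  63
  Δ^2: 18  18  18
  Δ^3: 0  0
  Δ^4: 0
The second differences are constant (18) and nonzero, while all higher differences vanish, so the minimal degree is 2.

2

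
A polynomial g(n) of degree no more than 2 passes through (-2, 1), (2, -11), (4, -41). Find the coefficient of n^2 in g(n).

Write g(n) = an^2 + bn + c. Substituting each data point gives a linear system:
  4a - 2b + c = 1
  4a + 2b + c = -11
  16a + 4b + c = -41
Solving the system yields a = -2, b = -3, c = 3.
So g(n) = -2n² - 3n + 3.
The leading coefficient is -2.

-2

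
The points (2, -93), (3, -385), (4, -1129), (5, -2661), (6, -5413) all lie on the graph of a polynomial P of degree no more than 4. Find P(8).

Write P(s) = as^4 + bs^3 + cs^2 + ds + e. Substituting each data point gives a linear system:
  16a + 8b + 4c + 2d + e = -93
  81a + 27b + 9c + 3d + e = -385
  256a + 64b + 16c + 4d + e = -1129
  625a + 125b + 25c + 5d + e = -2661
  1296a + 216b + 36c + 6d + e = -5413
Solving the system yields a = -4, b = 0, c = -6, d = -2, e = -1.
So P(s) = -4s^4 - 6s^2 - 2s - 1.
Then P(8) = -16785.

-16785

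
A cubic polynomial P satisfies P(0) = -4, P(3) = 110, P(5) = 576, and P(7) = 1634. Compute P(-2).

-40

Using the Lagrange interpolation formula with nodes 0, 3, 5, 7:
  L_0(s) = (s - 3)(s - 5)(s - 7) / -105
  L_1(s) = s(s - 5)(s - 7) / 24
  L_2(s) = s(s - 3)(s - 7) / -20
  L_3(s) = s(s - 3)(s - 5) / 56
Then P(s) = -4·L_0(s) + 110·L_1(s) + 576·L_2(s) + 1634·L_3(s).
Expanding and collecting terms gives P(s) = 5s³ - s² - 4s - 4.
Evaluating at s = -2: P(-2) = -40.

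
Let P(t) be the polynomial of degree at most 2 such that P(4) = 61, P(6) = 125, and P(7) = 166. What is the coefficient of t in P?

Write P(t) = at^2 + bt + c. Substituting each data point gives a linear system:
  16a + 4b + c = 61
  36a + 6b + c = 125
  49a + 7b + c = 166
Solving the system yields a = 3, b = 2, c = 5.
So P(t) = 3t^2 + 2t + 5.
The coefficient of t is 2.

2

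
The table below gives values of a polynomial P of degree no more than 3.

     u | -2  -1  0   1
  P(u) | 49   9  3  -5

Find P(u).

P(u) = -6u^3 - u^2 - u + 3

Write P(u) = au^3 + bu^2 + cu + d. Substituting each data point gives a linear system:
  -8a + 4b - 2c + d = 49
  -a + b - c + d = 9
  d = 3
  a + b + c + d = -5
Solving the system yields a = -6, b = -1, c = -1, d = 3.
So P(u) = -6u^3 - u^2 - u + 3.
Check: P(-1) = 9. ✓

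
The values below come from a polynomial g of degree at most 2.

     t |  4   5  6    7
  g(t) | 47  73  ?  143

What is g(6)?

105

On equispaced nodes a degree-2 polynomial has vanishing third forward difference, so
  - g(4) + 3·g(5) - 3·g(6) + g(7) = 0.
Substituting the known values and solving for g(6):
  -3·g(6) = -315
  g(6) = 105.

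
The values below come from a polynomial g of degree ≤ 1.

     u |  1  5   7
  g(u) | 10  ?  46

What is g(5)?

34

The 2 known points determine the degree-1 polynomial uniquely.
Write g(u) = au + b. Substituting each data point gives a linear system:
  a + b = 10
  7a + b = 46
Solving the system yields a = 6, b = 4.
So g(u) = 6u + 4.
Then g(5) = 34.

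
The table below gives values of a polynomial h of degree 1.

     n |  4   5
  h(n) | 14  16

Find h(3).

12

Using the Lagrange interpolation formula with nodes 4, 5:
  L_0(n) = (n - 5) / -1
  L_1(n) = (n - 4) / 1
Then h(n) = 14·L_0(n) + 16·L_1(n).
Expanding and collecting terms gives h(n) = 2n + 6.
Evaluating at n = 3: h(3) = 12.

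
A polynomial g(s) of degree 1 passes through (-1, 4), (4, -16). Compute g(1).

Using the Lagrange interpolation formula with nodes -1, 4:
  L_0(s) = (s - 4) / -5
  L_1(s) = (s + 1) / 5
Then g(s) = 4·L_0(s) - 16·L_1(s).
Expanding and collecting terms gives g(s) = -4s.
Evaluating at s = 1: g(1) = -4.

-4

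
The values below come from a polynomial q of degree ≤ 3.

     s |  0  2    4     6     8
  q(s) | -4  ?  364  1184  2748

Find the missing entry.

48

On equispaced nodes a degree-3 polynomial has vanishing fourth forward difference, so
  q(0) - 4·q(2) + 6·q(4) - 4·q(6) + q(8) = 0.
Substituting the known values and solving for q(2):
  -4·q(2) = -192
  q(2) = 48.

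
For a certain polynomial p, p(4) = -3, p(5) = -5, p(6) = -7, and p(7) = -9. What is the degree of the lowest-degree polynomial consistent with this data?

1

Forward differences of the values at u = 4, 5, 6, 7:
  p  : -3  -5  -7  -9
  Δ  : -2  -2  -2
  Δ^2: 0  0
  Δ^3: 0
The first differences are constant (-2) and nonzero, while all higher differences vanish, so the minimal degree is 1.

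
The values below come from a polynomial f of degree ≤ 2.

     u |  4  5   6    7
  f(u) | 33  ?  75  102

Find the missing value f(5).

On equispaced nodes a degree-2 polynomial has vanishing third forward difference, so
  - f(4) + 3·f(5) - 3·f(6) + f(7) = 0.
Substituting the known values and solving for f(5):
  3·f(5) = 156
  f(5) = 52.

52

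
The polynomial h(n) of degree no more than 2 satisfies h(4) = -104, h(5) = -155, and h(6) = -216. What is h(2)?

-32

Forward differences of the values at n = 4, 5, 6:
  h  : -104  -155  -216
  Δ  : -51  -61
  Δ^2: -10
The second differences are constant, confirming degree 2.
Interpolating (Newton forward form) and evaluating at n = 2 gives h(2) = -32.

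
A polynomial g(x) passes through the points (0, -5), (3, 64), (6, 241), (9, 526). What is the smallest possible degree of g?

Forward differences of the values at x = 0, 3, 6, 9:
  g  : -5  64  241  526
  Δ  : 69  177  285
  Δ^2: 108  108
  Δ^3: 0
The second differences are constant (108) and nonzero, while all higher differences vanish, so the minimal degree is 2.

2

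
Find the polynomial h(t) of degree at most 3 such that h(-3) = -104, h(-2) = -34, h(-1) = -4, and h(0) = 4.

Write h(t) = at^3 + bt^2 + ct + d. Substituting each data point gives a linear system:
  -27a + 9b - 3c + d = -104
  -8a + 4b - 2c + d = -34
  -a + b - c + d = -4
  d = 4
Solving the system yields a = 3, b = -2, c = 3, d = 4.
So h(t) = 3t^3 - 2t^2 + 3t + 4.
Check: h(0) = 4. ✓

h(t) = 3t^3 - 2t^2 + 3t + 4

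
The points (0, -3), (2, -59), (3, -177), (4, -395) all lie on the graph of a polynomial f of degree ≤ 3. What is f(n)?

f(n) = -5n^3 - 5n^2 + 2n - 3

Using the Lagrange interpolation formula with nodes 0, 2, 3, 4:
  L_0(n) = (n - 2)(n - 3)(n - 4) / -24
  L_1(n) = n(n - 3)(n - 4) / 4
  L_2(n) = n(n - 2)(n - 4) / -3
  L_3(n) = n(n - 2)(n - 3) / 8
Then f(n) = -3·L_0(n) - 59·L_1(n) - 177·L_2(n) - 395·L_3(n).
Expanding and collecting terms gives f(n) = -5n³ - 5n² + 2n - 3.
Check: f(4) = -395. ✓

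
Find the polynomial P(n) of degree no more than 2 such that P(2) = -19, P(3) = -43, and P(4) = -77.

Write P(n) = an^2 + bn + c. Substituting each data point gives a linear system:
  4a + 2b + c = -19
  9a + 3b + c = -43
  16a + 4b + c = -77
Solving the system yields a = -5, b = 1, c = -1.
So P(n) = -5n^2 + n - 1.
Check: P(2) = -19. ✓

P(n) = -5n^2 + n - 1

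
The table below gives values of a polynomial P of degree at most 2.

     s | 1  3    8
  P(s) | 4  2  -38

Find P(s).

Using the Lagrange interpolation formula with nodes 1, 3, 8:
  L_0(s) = (s - 3)(s - 8) / 14
  L_1(s) = (s - 1)(s - 8) / -10
  L_2(s) = (s - 1)(s - 3) / 35
Then P(s) = 4·L_0(s) + 2·L_1(s) - 38·L_2(s).
Expanding and collecting terms gives P(s) = -s² + 3s + 2.
Check: P(3) = 2. ✓

P(s) = -s^2 + 3s + 2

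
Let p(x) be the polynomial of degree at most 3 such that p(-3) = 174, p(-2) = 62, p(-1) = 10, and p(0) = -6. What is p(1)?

-10

Forward differences of the values at x = -3, -2, -1, 0:
  p  : 174  62  10  -6
  Δ  : -112  -52  -16
  Δ^2: 60  36
  Δ^3: -24
The third differences are constant, confirming degree 3.
Interpolating (Newton forward form) and evaluating at x = 1 gives p(1) = -10.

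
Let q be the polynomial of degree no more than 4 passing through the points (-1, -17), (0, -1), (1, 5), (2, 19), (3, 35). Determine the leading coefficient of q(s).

-1

Write q(s) = as^4 + bs^3 + cs^2 + ds + e. Substituting each data point gives a linear system:
  a - b + c - d + e = -17
  e = -1
  a + b + c + d + e = 5
  16a + 8b + 4c + 2d + e = 19
  81a + 27b + 9c + 3d + e = 35
Solving the system yields a = -1, b = 5, c = -4, d = 6, e = -1.
So q(s) = -s^4 + 5s^3 - 4s^2 + 6s - 1.
The leading coefficient is -1.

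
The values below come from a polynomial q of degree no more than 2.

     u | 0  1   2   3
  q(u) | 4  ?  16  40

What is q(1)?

On equispaced nodes a degree-2 polynomial has vanishing third forward difference, so
  - q(0) + 3·q(1) - 3·q(2) + q(3) = 0.
Substituting the known values and solving for q(1):
  3·q(1) = 12
  q(1) = 4.

4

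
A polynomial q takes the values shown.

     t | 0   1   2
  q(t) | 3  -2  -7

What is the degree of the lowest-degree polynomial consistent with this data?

1

Forward differences of the values at t = 0, 1, 2:
  q  : 3  -2  -7
  Δ  : -5  -5
  Δ^2: 0
The first differences are constant (-5) and nonzero, while all higher differences vanish, so the minimal degree is 1.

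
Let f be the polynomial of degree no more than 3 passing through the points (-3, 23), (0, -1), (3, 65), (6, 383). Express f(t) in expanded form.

f(t) = t^3 + 5t^2 - 2t - 1

Using the Lagrange interpolation formula with nodes -3, 0, 3, 6:
  L_0(t) = t(t - 3)(t - 6) / -162
  L_1(t) = (t + 3)(t - 3)(t - 6) / 54
  L_2(t) = (t + 3)t(t - 6) / -54
  L_3(t) = (t + 3)t(t - 3) / 162
Then f(t) = 23·L_0(t) - 1·L_1(t) + 65·L_2(t) + 383·L_3(t).
Expanding and collecting terms gives f(t) = t^3 + 5t^2 - 2t - 1.
Check: f(3) = 65. ✓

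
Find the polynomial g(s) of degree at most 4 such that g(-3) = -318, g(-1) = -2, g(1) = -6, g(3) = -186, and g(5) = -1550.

g(s) = -3s^4 + 3s^3 - s^2 - 5s

Write g(s) = as^4 + bs^3 + cs^2 + ds + e. Substituting each data point gives a linear system:
  81a - 27b + 9c - 3d + e = -318
  a - b + c - d + e = -2
  a + b + c + d + e = -6
  81a + 27b + 9c + 3d + e = -186
  625a + 125b + 25c + 5d + e = -1550
Solving the system yields a = -3, b = 3, c = -1, d = -5, e = 0.
So g(s) = -3s^4 + 3s^3 - s^2 - 5s.
Check: g(1) = -6. ✓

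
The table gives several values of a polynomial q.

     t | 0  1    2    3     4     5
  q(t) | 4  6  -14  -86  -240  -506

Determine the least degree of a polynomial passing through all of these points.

Forward differences of the values at t = 0, 1, 2, 3, 4, 5:
  q  : 4  6  -14  -86  -240  -506
  Δ  : 2  -20  -72  -154  -266
  Δ^2: -22  -52  -82  -112
  Δ^3: -30  -30  -30
  Δ^4: 0  0
  Δ^5: 0
The third differences are constant (-30) and nonzero, while all higher differences vanish, so the minimal degree is 3.

3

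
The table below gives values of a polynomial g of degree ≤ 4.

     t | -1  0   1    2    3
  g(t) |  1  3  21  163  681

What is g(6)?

Write g(t) = at^4 + bt^3 + ct^2 + dt + e. Substituting each data point gives a linear system:
  a - b + c - d + e = 1
  e = 3
  a + b + c + d + e = 21
  16a + 8b + 4c + 2d + e = 163
  81a + 27b + 9c + 3d + e = 681
Solving the system yields a = 6, b = 6, c = 2, d = 4, e = 3.
So g(t) = 6t^4 + 6t^3 + 2t^2 + 4t + 3.
Then g(6) = 9171.

9171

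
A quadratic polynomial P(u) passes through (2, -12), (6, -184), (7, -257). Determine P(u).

Using the Lagrange interpolation formula with nodes 2, 6, 7:
  L_0(u) = (u - 6)(u - 7) / 20
  L_1(u) = (u - 2)(u - 7) / -4
  L_2(u) = (u - 2)(u - 6) / 5
Then P(u) = -12·L_0(u) - 184·L_1(u) - 257·L_2(u).
Expanding and collecting terms gives P(u) = -6u² + 5u + 2.
Check: P(6) = -184. ✓

P(u) = -6u^2 + 5u + 2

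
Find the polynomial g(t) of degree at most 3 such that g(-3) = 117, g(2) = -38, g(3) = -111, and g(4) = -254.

g(t) = -4t^3 + t^2 - 2t - 6

Using the Lagrange interpolation formula with nodes -3, 2, 3, 4:
  L_0(t) = (t - 2)(t - 3)(t - 4) / -210
  L_1(t) = (t + 3)(t - 3)(t - 4) / 10
  L_2(t) = (t + 3)(t - 2)(t - 4) / -6
  L_3(t) = (t + 3)(t - 2)(t - 3) / 14
Then g(t) = 117·L_0(t) - 38·L_1(t) - 111·L_2(t) - 254·L_3(t).
Expanding and collecting terms gives g(t) = -4t^3 + t^2 - 2t - 6.
Check: g(2) = -38. ✓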